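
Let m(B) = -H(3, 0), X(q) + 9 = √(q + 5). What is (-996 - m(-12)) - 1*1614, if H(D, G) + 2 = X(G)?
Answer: -2621 + √5 ≈ -2618.8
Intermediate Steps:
X(q) = -9 + √(5 + q) (X(q) = -9 + √(q + 5) = -9 + √(5 + q))
H(D, G) = -11 + √(5 + G) (H(D, G) = -2 + (-9 + √(5 + G)) = -11 + √(5 + G))
m(B) = 11 - √5 (m(B) = -(-11 + √(5 + 0)) = -(-11 + √5) = 11 - √5)
(-996 - m(-12)) - 1*1614 = (-996 - (11 - √5)) - 1*1614 = (-996 + (-11 + √5)) - 1614 = (-1007 + √5) - 1614 = -2621 + √5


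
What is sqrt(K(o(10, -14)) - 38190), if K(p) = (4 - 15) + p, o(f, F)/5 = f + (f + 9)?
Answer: 2*I*sqrt(9514) ≈ 195.08*I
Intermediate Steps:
o(f, F) = 45 + 10*f (o(f, F) = 5*(f + (f + 9)) = 5*(f + (9 + f)) = 5*(9 + 2*f) = 45 + 10*f)
K(p) = -11 + p
sqrt(K(o(10, -14)) - 38190) = sqrt((-11 + (45 + 10*10)) - 38190) = sqrt((-11 + (45 + 100)) - 38190) = sqrt((-11 + 145) - 38190) = sqrt(134 - 38190) = sqrt(-38056) = 2*I*sqrt(9514)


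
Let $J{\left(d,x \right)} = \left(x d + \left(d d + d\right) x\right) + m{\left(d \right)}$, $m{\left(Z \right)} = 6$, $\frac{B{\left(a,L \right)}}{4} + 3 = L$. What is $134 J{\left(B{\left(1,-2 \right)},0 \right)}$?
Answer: $804$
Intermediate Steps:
$B{\left(a,L \right)} = -12 + 4 L$
$J{\left(d,x \right)} = 6 + d x + x \left(d + d^{2}\right)$ ($J{\left(d,x \right)} = \left(x d + \left(d d + d\right) x\right) + 6 = \left(d x + \left(d^{2} + d\right) x\right) + 6 = \left(d x + \left(d + d^{2}\right) x\right) + 6 = \left(d x + x \left(d + d^{2}\right)\right) + 6 = 6 + d x + x \left(d + d^{2}\right)$)
$134 J{\left(B{\left(1,-2 \right)},0 \right)} = 134 \left(6 + 0 \left(-12 + 4 \left(-2\right)\right)^{2} + 2 \left(-12 + 4 \left(-2\right)\right) 0\right) = 134 \left(6 + 0 \left(-12 - 8\right)^{2} + 2 \left(-12 - 8\right) 0\right) = 134 \left(6 + 0 \left(-20\right)^{2} + 2 \left(-20\right) 0\right) = 134 \left(6 + 0 \cdot 400 + 0\right) = 134 \left(6 + 0 + 0\right) = 134 \cdot 6 = 804$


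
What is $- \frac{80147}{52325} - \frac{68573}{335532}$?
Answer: $- \frac{30479965429}{17556711900} \approx -1.7361$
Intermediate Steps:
$- \frac{80147}{52325} - \frac{68573}{335532} = - \frac{30479965429}{17556711900}$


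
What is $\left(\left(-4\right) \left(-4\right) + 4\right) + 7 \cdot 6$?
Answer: $62$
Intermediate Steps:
$\left(\left(-4\right) \left(-4\right) + 4\right) + 7 \cdot 6 = \left(16 + 4\right) + 42 = 20 + 42 = 62$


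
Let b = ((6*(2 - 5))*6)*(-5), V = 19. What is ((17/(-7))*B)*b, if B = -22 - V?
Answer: 376380/7 ≈ 53769.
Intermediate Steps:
B = -41 (B = -22 - 1*19 = -22 - 19 = -41)
b = 540 (b = ((6*(-3))*6)*(-5) = -18*6*(-5) = -108*(-5) = 540)
((17/(-7))*B)*b = ((17/(-7))*(-41))*540 = ((17*(-⅐))*(-41))*540 = -17/7*(-41)*540 = (697/7)*540 = 376380/7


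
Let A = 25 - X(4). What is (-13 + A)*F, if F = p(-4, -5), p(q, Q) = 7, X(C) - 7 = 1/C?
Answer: 133/4 ≈ 33.250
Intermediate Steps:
X(C) = 7 + 1/C
F = 7
A = 71/4 (A = 25 - (7 + 1/4) = 25 - (7 + ¼) = 25 - 1*29/4 = 25 - 29/4 = 71/4 ≈ 17.750)
(-13 + A)*F = (-13 + 71/4)*7 = (19/4)*7 = 133/4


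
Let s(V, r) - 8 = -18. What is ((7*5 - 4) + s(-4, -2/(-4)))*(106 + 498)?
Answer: 12684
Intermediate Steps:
s(V, r) = -10 (s(V, r) = 8 - 18 = -10)
((7*5 - 4) + s(-4, -2/(-4)))*(106 + 498) = ((7*5 - 4) - 10)*(106 + 498) = ((35 - 4) - 10)*604 = (31 - 10)*604 = 21*604 = 12684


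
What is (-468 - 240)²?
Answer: 501264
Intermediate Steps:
(-468 - 240)² = (-708)² = 501264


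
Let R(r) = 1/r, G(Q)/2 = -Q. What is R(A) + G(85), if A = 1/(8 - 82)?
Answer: -244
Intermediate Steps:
G(Q) = -2*Q (G(Q) = 2*(-Q) = -2*Q)
A = -1/74 (A = 1/(-74) = -1/74 ≈ -0.013514)
R(A) + G(85) = 1/(-1/74) - 2*85 = -74 - 170 = -244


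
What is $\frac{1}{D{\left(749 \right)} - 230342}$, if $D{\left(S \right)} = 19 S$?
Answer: $- \frac{1}{216111} \approx -4.6273 \cdot 10^{-6}$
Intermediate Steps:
$\frac{1}{D{\left(749 \right)} - 230342} = \frac{1}{19 \cdot 749 - 230342} = \frac{1}{14231 - 230342} = \frac{1}{-216111} = - \frac{1}{216111}$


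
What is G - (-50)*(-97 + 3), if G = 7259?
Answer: 2559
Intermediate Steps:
G - (-50)*(-97 + 3) = 7259 - (-50)*(-97 + 3) = 7259 - (-50)*(-94) = 7259 - 1*4700 = 7259 - 4700 = 2559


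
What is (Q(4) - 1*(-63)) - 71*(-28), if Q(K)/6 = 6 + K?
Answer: 2111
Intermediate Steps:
Q(K) = 36 + 6*K (Q(K) = 6*(6 + K) = 36 + 6*K)
(Q(4) - 1*(-63)) - 71*(-28) = ((36 + 6*4) - 1*(-63)) - 71*(-28) = ((36 + 24) + 63) + 1988 = (60 + 63) + 1988 = 123 + 1988 = 2111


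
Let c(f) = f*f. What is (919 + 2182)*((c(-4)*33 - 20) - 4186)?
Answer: -11405478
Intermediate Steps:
c(f) = f²
(919 + 2182)*((c(-4)*33 - 20) - 4186) = (919 + 2182)*(((-4)²*33 - 20) - 4186) = 3101*((16*33 - 20) - 4186) = 3101*((528 - 20) - 4186) = 3101*(508 - 4186) = 3101*(-3678) = -11405478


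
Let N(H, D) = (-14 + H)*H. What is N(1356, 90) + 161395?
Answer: 1981147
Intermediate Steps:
N(H, D) = H*(-14 + H)
N(1356, 90) + 161395 = 1356*(-14 + 1356) + 161395 = 1356*1342 + 161395 = 1819752 + 161395 = 1981147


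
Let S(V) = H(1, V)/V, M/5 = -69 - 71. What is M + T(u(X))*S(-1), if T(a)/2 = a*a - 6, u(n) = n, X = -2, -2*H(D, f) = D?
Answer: -702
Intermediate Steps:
M = -700 (M = 5*(-69 - 71) = 5*(-140) = -700)
H(D, f) = -D/2
S(V) = -1/(2*V) (S(V) = (-1/2*1)/V = -1/(2*V))
T(a) = -12 + 2*a**2 (T(a) = 2*(a*a - 6) = 2*(a**2 - 6) = 2*(-6 + a**2) = -12 + 2*a**2)
M + T(u(X))*S(-1) = -700 + (-12 + 2*(-2)**2)*(-1/2/(-1)) = -700 + (-12 + 2*4)*(-1/2*(-1)) = -700 + (-12 + 8)*(1/2) = -700 - 4*1/2 = -700 - 2 = -702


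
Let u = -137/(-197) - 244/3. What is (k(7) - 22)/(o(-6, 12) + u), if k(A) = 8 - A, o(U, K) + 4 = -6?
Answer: 12411/53567 ≈ 0.23169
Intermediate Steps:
o(U, K) = -10 (o(U, K) = -4 - 6 = -10)
u = -47657/591 (u = -137*(-1/197) - 244*⅓ = 137/197 - 244/3 = -47657/591 ≈ -80.638)
(k(7) - 22)/(o(-6, 12) + u) = ((8 - 1*7) - 22)/(-10 - 47657/591) = ((8 - 7) - 22)/(-53567/591) = (1 - 22)*(-591/53567) = -21*(-591/53567) = 12411/53567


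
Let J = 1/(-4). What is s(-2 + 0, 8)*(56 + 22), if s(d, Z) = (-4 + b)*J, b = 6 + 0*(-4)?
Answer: -39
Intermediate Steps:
b = 6 (b = 6 + 0 = 6)
J = -1/4 ≈ -0.25000
s(d, Z) = -1/2 (s(d, Z) = (-4 + 6)*(-1/4) = 2*(-1/4) = -1/2)
s(-2 + 0, 8)*(56 + 22) = -(56 + 22)/2 = -1/2*78 = -39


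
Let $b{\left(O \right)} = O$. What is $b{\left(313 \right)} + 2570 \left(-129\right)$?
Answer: $-331217$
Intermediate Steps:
$b{\left(313 \right)} + 2570 \left(-129\right) = 313 + 2570 \left(-129\right) = 313 - 331530 = -331217$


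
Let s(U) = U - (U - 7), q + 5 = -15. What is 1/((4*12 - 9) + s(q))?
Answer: 1/46 ≈ 0.021739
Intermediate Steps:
q = -20 (q = -5 - 15 = -20)
s(U) = 7 (s(U) = U - (-7 + U) = U + (7 - U) = 7)
1/((4*12 - 9) + s(q)) = 1/((4*12 - 9) + 7) = 1/((48 - 9) + 7) = 1/(39 + 7) = 1/46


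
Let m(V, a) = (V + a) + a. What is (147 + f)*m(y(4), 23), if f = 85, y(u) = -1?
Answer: 10440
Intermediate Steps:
m(V, a) = V + 2*a
(147 + f)*m(y(4), 23) = (147 + 85)*(-1 + 2*23) = 232*(-1 + 46) = 232*45 = 10440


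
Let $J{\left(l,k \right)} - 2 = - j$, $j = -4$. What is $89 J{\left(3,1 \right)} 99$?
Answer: $52866$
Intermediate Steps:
$J{\left(l,k \right)} = 6$ ($J{\left(l,k \right)} = 2 - -4 = 2 + 4 = 6$)
$89 J{\left(3,1 \right)} 99 = 89 \cdot 6 \cdot 99 = 534 \cdot 99 = 52866$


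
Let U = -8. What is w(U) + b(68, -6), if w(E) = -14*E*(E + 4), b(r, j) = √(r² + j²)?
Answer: -448 + 2*√1165 ≈ -379.74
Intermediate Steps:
b(r, j) = √(j² + r²)
w(E) = -14*E*(4 + E)
w(U) + b(68, -6) = -14*(-8)*(4 - 8) + √((-6)² + 68²) = -14*(-8)*(-4) + √(36 + 4624) = -448 + √4660 = -448 + 2*√1165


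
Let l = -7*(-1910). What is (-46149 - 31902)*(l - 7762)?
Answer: -437710008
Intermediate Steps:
l = 13370
(-46149 - 31902)*(l - 7762) = (-46149 - 31902)*(13370 - 7762) = -78051*5608 = -437710008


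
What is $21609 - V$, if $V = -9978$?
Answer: $31587$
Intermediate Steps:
$21609 - V = 21609 - -9978 = 21609 + 9978 = 31587$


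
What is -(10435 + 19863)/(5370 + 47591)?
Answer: -30298/52961 ≈ -0.57208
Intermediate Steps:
-(10435 + 19863)/(5370 + 47591) = -30298/52961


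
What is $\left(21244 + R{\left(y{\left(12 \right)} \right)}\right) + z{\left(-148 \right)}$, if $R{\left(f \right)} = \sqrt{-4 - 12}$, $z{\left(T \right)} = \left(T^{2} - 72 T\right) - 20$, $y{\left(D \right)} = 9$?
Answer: $53784 + 4 i \approx 53784.0 + 4.0 i$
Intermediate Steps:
$z{\left(T \right)} = -20 + T^{2} - 72 T$
$R{\left(f \right)} = 4 i$ ($R{\left(f \right)} = \sqrt{-16} = 4 i$)
$\left(21244 + R{\left(y{\left(12 \right)} \right)}\right) + z{\left(-148 \right)} = \left(21244 + 4 i\right) - \left(-10636 - 21904\right) = \left(21244 + 4 i\right) + \left(-20 + 21904 + 10656\right) = \left(21244 + 4 i\right) + 32540 = 53784 + 4 i$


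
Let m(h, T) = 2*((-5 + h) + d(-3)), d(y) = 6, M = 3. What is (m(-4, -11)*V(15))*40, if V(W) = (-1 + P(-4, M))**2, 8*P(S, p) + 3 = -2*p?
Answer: -4335/4 ≈ -1083.8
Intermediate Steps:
P(S, p) = -3/8 - p/4 (P(S, p) = -3/8 + (-2*p)/8 = -3/8 - p/4)
m(h, T) = 2 + 2*h (m(h, T) = 2*((-5 + h) + 6) = 2*(1 + h) = 2 + 2*h)
V(W) = 289/64 (V(W) = (-1 + (-3/8 - 1/4*3))**2 = (-1 + (-3/8 - 3/4))**2 = (-1 - 9/8)**2 = (-17/8)**2 = 289/64)
(m(-4, -11)*V(15))*40 = ((2 + 2*(-4))*(289/64))*40 = ((2 - 8)*(289/64))*40 = -6*289/64*40 = -867/32*40 = -4335/4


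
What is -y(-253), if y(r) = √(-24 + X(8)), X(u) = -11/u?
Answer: -I*√406/4 ≈ -5.0374*I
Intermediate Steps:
y(r) = I*√406/4 (y(r) = √(-24 - 11/8) = √(-203/8) = I*√406/4)
-y(-253) = -I*√406/4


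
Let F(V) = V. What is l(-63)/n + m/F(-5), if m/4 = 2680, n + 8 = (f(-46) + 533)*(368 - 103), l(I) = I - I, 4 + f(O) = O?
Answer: -2144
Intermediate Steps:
f(O) = -4 + O
l(I) = 0
n = 127987 (n = -8 + ((-4 - 46) + 533)*(368 - 103) = -8 + (-50 + 533)*265 = -8 + 483*265 = -8 + 127995 = 127987)
m = 10720 (m = 4*2680 = 10720)
l(-63)/n + m/F(-5) = 0/127987 + 10720/(-5) = 0*(1/127987) + 10720*(-⅕) = 0 - 2144 = -2144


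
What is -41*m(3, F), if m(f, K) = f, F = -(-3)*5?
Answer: -123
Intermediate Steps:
F = 15 (F = -1*(-15) = 15)
-41*m(3, F) = -41*3 = -123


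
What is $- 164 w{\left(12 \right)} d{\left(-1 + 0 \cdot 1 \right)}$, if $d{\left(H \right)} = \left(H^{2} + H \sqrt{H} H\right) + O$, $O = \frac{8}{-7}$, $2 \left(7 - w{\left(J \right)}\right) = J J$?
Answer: $- \frac{10660}{7} + 10660 i \approx -1522.9 + 10660.0 i$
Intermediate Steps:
$w{\left(J \right)} = 7 - \frac{J^{2}}{2}$ ($w{\left(J \right)} = 7 - \frac{J J}{2} = 7 - \frac{J^{2}}{2}$)
$O = - \frac{8}{7}$ ($O = 8 \left(- \frac{1}{7}\right) = - \frac{8}{7} \approx -1.1429$)
$d{\left(H \right)} = - \frac{8}{7} + H^{2} + H^{\frac{5}{2}}$ ($d{\left(H \right)} = \left(H^{2} + H \sqrt{H} H\right) - \frac{8}{7} = \left(H^{2} + H^{\frac{3}{2}} H\right) - \frac{8}{7} = \left(H^{2} + H^{\frac{5}{2}}\right) - \frac{8}{7} = - \frac{8}{7} + H^{2} + H^{\frac{5}{2}}$)
$- 164 w{\left(12 \right)} d{\left(-1 + 0 \cdot 1 \right)} = - 164 \left(7 - \frac{12^{2}}{2}\right) \left(- \frac{8}{7} + \left(-1 + 0 \cdot 1\right)^{2} + \left(-1 + 0 \cdot 1\right)^{\frac{5}{2}}\right) = - 164 \left(7 - 72\right) \left(- \frac{8}{7} + \left(-1 + 0\right)^{2} + \left(-1 + 0\right)^{\frac{5}{2}}\right) = - 164 \left(7 - 72\right) \left(- \frac{8}{7} + \left(-1\right)^{2} + \left(-1\right)^{\frac{5}{2}}\right) = \left(-164\right) \left(-65\right) \left(- \frac{8}{7} + 1 + i\right) = 10660 \left(- \frac{1}{7} + i\right) = - \frac{10660}{7} + 10660 i$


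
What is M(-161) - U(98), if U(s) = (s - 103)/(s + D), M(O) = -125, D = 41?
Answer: -17370/139 ≈ -124.96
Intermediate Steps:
U(s) = (-103 + s)/(41 + s) (U(s) = (s - 103)/(s + 41) = (-103 + s)/(41 + s))
M(-161) - U(98) = -125 - (-103 + 98)/(41 + 98) = -125 - (-5)/139 = -125 - 1*(-5/139) = -125 + 5/139 = -17370/139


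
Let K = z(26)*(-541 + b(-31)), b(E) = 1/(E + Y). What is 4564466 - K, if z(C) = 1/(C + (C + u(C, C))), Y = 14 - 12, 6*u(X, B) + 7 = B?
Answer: 43814403274/9599 ≈ 4.5645e+6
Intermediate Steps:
u(X, B) = -7/6 + B/6
Y = 2
z(C) = 1/(-7/6 + 13*C/6) (z(C) = 1/(C + (C + (-7/6 + C/6))) = 1/(C + (-7/6 + 7*C/6)) = 1/(-7/6 + 13*C/6))
b(E) = 1/(2 + E) (b(E) = 1/(E + 2) = 1/(2 + E))
K = -94140/9599 (K = (6/(-7 + 13*26))*(-541 + 1/(2 - 31)) = (6/(-7 + 338))*(-541 + 1/(-29)) = (6/331)*(-541 - 1/29) = (6*(1/331))*(-15690/29) = (6/331)*(-15690/29) = -94140/9599 ≈ -9.8073)
4564466 - K = 4564466 - 1*(-94140/9599) = 4564466 + 94140/9599 = 43814403274/9599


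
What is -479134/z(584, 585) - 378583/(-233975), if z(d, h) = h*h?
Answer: 698207581/3202883775 ≈ 0.21799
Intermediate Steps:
z(d, h) = h²
-479134/z(584, 585) - 378583/(-233975) = -479134/(585²) - 378583/(-233975) = -479134/342225 - 378583*(-1/233975) = -479134*1/342225 + 378583/233975 = -479134/342225 + 378583/233975 = 698207581/3202883775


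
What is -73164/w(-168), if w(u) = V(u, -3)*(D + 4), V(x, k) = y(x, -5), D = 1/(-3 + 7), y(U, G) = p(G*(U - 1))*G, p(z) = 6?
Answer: 48776/85 ≈ 573.83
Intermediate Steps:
y(U, G) = 6*G
D = ¼ (D = 1/4 = ¼ ≈ 0.25000)
V(x, k) = -30 (V(x, k) = 6*(-5) = -30)
w(u) = -255/2 (w(u) = -30*(¼ + 4) = -30*17/4 = -255/2)
-73164/w(-168) = -73164/(-255/2) = -73164*(-2/255) = 48776/85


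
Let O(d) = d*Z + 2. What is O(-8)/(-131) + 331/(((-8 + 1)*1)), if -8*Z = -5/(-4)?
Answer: -173535/3668 ≈ -47.311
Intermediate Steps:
Z = -5/32 (Z = -(-5)/(8*(-4)) = -(-5)*(-1)/(8*4) = -1/8*5/4 = -5/32 ≈ -0.15625)
O(d) = 2 - 5*d/32 (O(d) = d*(-5/32) + 2 = -5*d/32 + 2 = 2 - 5*d/32)
O(-8)/(-131) + 331/(((-8 + 1)*1)) = (2 - 5/32*(-8))/(-131) + 331/(((-8 + 1)*1)) = (2 + 5/4)*(-1/131) + 331/((-7*1)) = (13/4)*(-1/131) + 331/(-7) = -13/524 + 331*(-1/7) = -13/524 - 331/7 = -173535/3668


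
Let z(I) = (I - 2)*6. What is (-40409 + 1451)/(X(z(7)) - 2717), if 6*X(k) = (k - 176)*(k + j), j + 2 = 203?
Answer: 19479/4169 ≈ 4.6723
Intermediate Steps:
j = 201 (j = -2 + 203 = 201)
z(I) = -12 + 6*I (z(I) = (-2 + I)*6 = -12 + 6*I)
X(k) = (-176 + k)*(201 + k)/6 (X(k) = ((k - 176)*(k + 201))/6 = ((-176 + k)*(201 + k))/6 = (-176 + k)*(201 + k)/6)
(-40409 + 1451)/(X(z(7)) - 2717) = (-40409 + 1451)/((-5896 + (-12 + 6*7)²/6 + 25*(-12 + 6*7)/6) - 2717) = -38958/((-5896 + (-12 + 42)²/6 + 25*(-12 + 42)/6) - 2717) = -38958/((-5896 + (⅙)*30² + (25/6)*30) - 2717) = -38958/((-5896 + (⅙)*900 + 125) - 2717) = -38958/((-5896 + 150 + 125) - 2717) = -38958/(-5621 - 2717) = -38958/(-8338) = -38958*(-1/8338) = 19479/4169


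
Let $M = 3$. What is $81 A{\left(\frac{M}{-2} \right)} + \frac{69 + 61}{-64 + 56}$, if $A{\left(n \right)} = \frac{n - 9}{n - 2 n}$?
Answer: $- \frac{2333}{4} \approx -583.25$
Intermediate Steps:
$A{\left(n \right)} = - \frac{-9 + n}{n}$ ($A{\left(n \right)} = \frac{-9 + n}{\left(-1\right) n} = \left(-9 + n\right) \left(- \frac{1}{n}\right) = - \frac{-9 + n}{n}$)
$81 A{\left(\frac{M}{-2} \right)} + \frac{69 + 61}{-64 + 56} = 81 \frac{9 - \frac{3}{-2}}{3 \frac{1}{-2}} + \frac{69 + 61}{-64 + 56} = 81 \frac{9 - 3 \left(- \frac{1}{2}\right)}{3 \left(- \frac{1}{2}\right)} + \frac{130}{-8} = 81 \frac{9 - - \frac{3}{2}}{- \frac{3}{2}} + 130 \left(- \frac{1}{8}\right) = 81 \left(- \frac{2 \left(9 + \frac{3}{2}\right)}{3}\right) - \frac{65}{4} = 81 \left(\left(- \frac{2}{3}\right) \frac{21}{2}\right) - \frac{65}{4} = 81 \left(-7\right) - \frac{65}{4} = -567 - \frac{65}{4} = - \frac{2333}{4}$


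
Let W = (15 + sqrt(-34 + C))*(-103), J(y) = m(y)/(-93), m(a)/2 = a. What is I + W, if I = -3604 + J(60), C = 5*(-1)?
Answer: -159659/31 - 103*I*sqrt(39) ≈ -5150.3 - 643.23*I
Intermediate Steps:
C = -5
m(a) = 2*a
J(y) = -2*y/93 (J(y) = (2*y)/(-93) = (2*y)*(-1/93) = -2*y/93)
I = -111764/31 (I = -3604 - 2/93*60 = -3604 - 40/31 = -111764/31 ≈ -3605.3)
W = -1545 - 103*I*sqrt(39) (W = (15 + sqrt(-34 - 5))*(-103) = (15 + sqrt(-39))*(-103) = (15 + I*sqrt(39))*(-103) = -1545 - 103*I*sqrt(39) ≈ -1545.0 - 643.23*I)
I + W = -111764/31 + (-1545 - 103*I*sqrt(39)) = -159659/31 - 103*I*sqrt(39)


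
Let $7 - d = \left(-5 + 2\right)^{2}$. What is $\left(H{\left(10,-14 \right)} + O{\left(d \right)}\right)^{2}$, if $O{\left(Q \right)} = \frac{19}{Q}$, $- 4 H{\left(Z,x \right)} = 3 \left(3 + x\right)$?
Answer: $\frac{25}{16} \approx 1.5625$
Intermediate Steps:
$H{\left(Z,x \right)} = - \frac{9}{4} - \frac{3 x}{4}$ ($H{\left(Z,x \right)} = - \frac{3 \left(3 + x\right)}{4} = - \frac{9 + 3 x}{4} = - \frac{9}{4} - \frac{3 x}{4}$)
$d = -2$ ($d = 7 - \left(-5 + 2\right)^{2} = 7 - \left(-3\right)^{2} = 7 - 9 = -2$)
$\left(H{\left(10,-14 \right)} + O{\left(d \right)}\right)^{2} = \left(\left(- \frac{9}{4} - - \frac{21}{2}\right) + \frac{19}{-2}\right)^{2} = \left(\left(- \frac{9}{4} + \frac{21}{2}\right) + 19 \left(- \frac{1}{2}\right)\right)^{2} = \left(\frac{33}{4} - \frac{19}{2}\right)^{2} = \left(- \frac{5}{4}\right)^{2} = \frac{25}{16}$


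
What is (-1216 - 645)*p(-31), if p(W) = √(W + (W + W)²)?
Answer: -1861*√3813 ≈ -1.1492e+5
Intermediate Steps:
p(W) = √(W + 4*W²) (p(W) = √(W + (2*W)²) = √(W + 4*W²))
(-1216 - 645)*p(-31) = (-1216 - 645)*√(-31*(1 + 4*(-31))) = -1861*√3813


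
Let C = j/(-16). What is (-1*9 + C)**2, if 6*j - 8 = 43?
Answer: 93025/1024 ≈ 90.845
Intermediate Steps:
j = 17/2 (j = 4/3 + (1/6)*43 = 4/3 + 43/6 = 17/2 ≈ 8.5000)
C = -17/32 (C = (17/2)/(-16) = (17/2)*(-1/16) = -17/32 ≈ -0.53125)
(-1*9 + C)**2 = (-1*9 - 17/32)**2 = (-9 - 17/32)**2 = (-305/32)**2 = 93025/1024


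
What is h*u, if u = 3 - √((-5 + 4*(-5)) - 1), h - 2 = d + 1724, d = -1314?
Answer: 1236 - 412*I*√26 ≈ 1236.0 - 2100.8*I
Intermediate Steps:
h = 412 (h = 2 + (-1314 + 1724) = 2 + 410 = 412)
u = 3 - I*√26 (u = 3 - √((-5 - 20) - 1) = 3 - √(-25 - 1) = 3 - √(-26) = 3 - I*√26 ≈ 3.0 - 5.099*I)
h*u = 412*(3 - I*√26) = 1236 - 412*I*√26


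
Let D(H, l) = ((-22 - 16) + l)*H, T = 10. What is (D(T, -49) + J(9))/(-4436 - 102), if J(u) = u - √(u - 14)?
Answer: 861/4538 + I*√5/4538 ≈ 0.18973 + 0.00049274*I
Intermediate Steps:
J(u) = u - √(-14 + u)
D(H, l) = H*(-38 + l) (D(H, l) = (-38 + l)*H = H*(-38 + l))
(D(T, -49) + J(9))/(-4436 - 102) = (10*(-38 - 49) + (9 - √(-14 + 9)))/(-4436 - 102) = (10*(-87) + (9 - √(-5)))/(-4538) = (-870 + (9 - I*√5))*(-1/4538) = (-861 - I*√5)*(-1/4538) = 861/4538 + I*√5/4538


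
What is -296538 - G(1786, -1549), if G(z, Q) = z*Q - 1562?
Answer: 2471538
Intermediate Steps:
G(z, Q) = -1562 + Q*z (G(z, Q) = Q*z - 1562 = -1562 + Q*z)
-296538 - G(1786, -1549) = -296538 - (-1562 - 1549*1786) = -296538 - (-1562 - 2766514) = -296538 - 1*(-2768076) = -296538 + 2768076 = 2471538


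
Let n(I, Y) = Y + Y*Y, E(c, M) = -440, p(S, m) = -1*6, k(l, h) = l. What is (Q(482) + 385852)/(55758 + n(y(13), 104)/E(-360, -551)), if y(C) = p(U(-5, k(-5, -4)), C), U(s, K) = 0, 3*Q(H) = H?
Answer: 12738418/1839195 ≈ 6.9261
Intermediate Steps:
Q(H) = H/3
p(S, m) = -6
y(C) = -6
n(I, Y) = Y + Y²
(Q(482) + 385852)/(55758 + n(y(13), 104)/E(-360, -551)) = ((⅓)*482 + 385852)/(55758 + (104*(1 + 104))/(-440)) = (482/3 + 385852)/(55758 + (104*105)*(-1/440)) = 1158038/(3*(55758 + 10920*(-1/440))) = 1158038/(3*(55758 - 273/11)) = 1158038/(3*(613065/11)) = (1158038/3)*(11/613065) = 12738418/1839195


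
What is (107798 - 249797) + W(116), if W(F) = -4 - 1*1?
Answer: -142004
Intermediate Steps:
W(F) = -5 (W(F) = -4 - 1 = -5)
(107798 - 249797) + W(116) = (107798 - 249797) - 5 = -141999 - 5 = -142004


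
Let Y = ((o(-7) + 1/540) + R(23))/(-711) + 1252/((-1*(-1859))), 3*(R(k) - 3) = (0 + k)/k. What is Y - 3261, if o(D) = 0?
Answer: -2327043339239/713744460 ≈ -3260.3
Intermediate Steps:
R(k) = 10/3 (R(k) = 3 + ((0 + k)/k)/3 = 3 + (k/k)/3 = 3 + (⅓)*1 = 3 + ⅓ = 10/3)
Y = 477344821/713744460 (Y = ((0 + 1/540) + 10/3)/(-711) + 1252/((-1*(-1859))) = ((0 + 1/540) + 10/3)*(-1/711) + 1252/1859 = (1/540 + 10/3)*(-1/711) + 1252*(1/1859) = (1801/540)*(-1/711) + 1252/1859 = -1801/383940 + 1252/1859 = 477344821/713744460 ≈ 0.66879)
Y - 3261 = 477344821/713744460 - 3261 = -2327043339239/713744460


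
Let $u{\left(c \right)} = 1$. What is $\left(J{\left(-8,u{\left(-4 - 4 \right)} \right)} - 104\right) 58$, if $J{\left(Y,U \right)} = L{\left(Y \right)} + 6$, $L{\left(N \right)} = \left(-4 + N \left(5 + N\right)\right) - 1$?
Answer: $-4582$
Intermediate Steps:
$L{\left(N \right)} = -5 + N \left(5 + N\right)$
$J{\left(Y,U \right)} = 1 + Y^{2} + 5 Y$ ($J{\left(Y,U \right)} = \left(-5 + Y^{2} + 5 Y\right) + 6 = 1 + Y^{2} + 5 Y$)
$\left(J{\left(-8,u{\left(-4 - 4 \right)} \right)} - 104\right) 58 = \left(\left(1 + \left(-8\right)^{2} + 5 \left(-8\right)\right) - 104\right) 58 = \left(\left(1 + 64 - 40\right) - 104\right) 58 = \left(25 - 104\right) 58 = \left(-79\right) 58 = -4582$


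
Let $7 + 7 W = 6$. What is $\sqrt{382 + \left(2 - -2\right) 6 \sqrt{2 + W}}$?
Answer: $\frac{\sqrt{18718 + 168 \sqrt{91}}}{7} \approx 20.364$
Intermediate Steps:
$W = - \frac{1}{7}$ ($W = -1 + \frac{1}{7} \cdot 6 = -1 + \frac{6}{7} = - \frac{1}{7} \approx -0.14286$)
$\sqrt{382 + \left(2 - -2\right) 6 \sqrt{2 + W}} = \sqrt{382 + \left(2 - -2\right) 6 \sqrt{2 - \frac{1}{7}}} = \sqrt{382 + \left(2 + 2\right) 6 \sqrt{\frac{13}{7}}} = \sqrt{382 + 4 \cdot 6 \frac{\sqrt{91}}{7}} = \sqrt{382 + 24 \frac{\sqrt{91}}{7}} = \sqrt{382 + \frac{24 \sqrt{91}}{7}}$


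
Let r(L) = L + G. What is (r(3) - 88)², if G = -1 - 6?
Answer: 8464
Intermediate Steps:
G = -7
r(L) = -7 + L (r(L) = L - 7 = -7 + L)
(r(3) - 88)² = ((-7 + 3) - 88)² = (-4 - 88)² = (-92)² = 8464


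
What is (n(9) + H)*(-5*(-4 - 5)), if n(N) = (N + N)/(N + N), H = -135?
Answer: -6030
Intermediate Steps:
n(N) = 1 (n(N) = (2*N)/((2*N)) = (2*N)*(1/(2*N)) = 1)
(n(9) + H)*(-5*(-4 - 5)) = (1 - 135)*(-5*(-4 - 5)) = -(-670)*(-9) = -134*45 = -6030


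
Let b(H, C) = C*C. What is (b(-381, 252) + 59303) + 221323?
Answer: 344130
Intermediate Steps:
b(H, C) = C**2
(b(-381, 252) + 59303) + 221323 = (252**2 + 59303) + 221323 = (63504 + 59303) + 221323 = 122807 + 221323 = 344130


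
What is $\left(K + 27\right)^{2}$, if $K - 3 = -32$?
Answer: $4$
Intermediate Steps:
$K = -29$ ($K = 3 - 32 = -29$)
$\left(K + 27\right)^{2} = \left(-29 + 27\right)^{2} = \left(-2\right)^{2} = 4$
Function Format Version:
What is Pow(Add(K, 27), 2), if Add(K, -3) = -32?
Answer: 4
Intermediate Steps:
K = -29 (K = Add(3, -32) = -29)
Pow(Add(K, 27), 2) = Pow(Add(-29, 27), 2) = Pow(-2, 2) = 4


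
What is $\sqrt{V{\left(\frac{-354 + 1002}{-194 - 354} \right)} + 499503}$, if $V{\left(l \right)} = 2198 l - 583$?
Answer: $\frac{2 \sqrt{2328861767}}{137} \approx 704.5$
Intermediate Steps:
$V{\left(l \right)} = -583 + 2198 l$
$\sqrt{V{\left(\frac{-354 + 1002}{-194 - 354} \right)} + 499503} = \sqrt{\left(-583 + 2198 \frac{-354 + 1002}{-194 - 354}\right) + 499503} = \sqrt{\left(-583 + 2198 \frac{648}{-548}\right) + 499503} = \sqrt{\left(-583 + 2198 \cdot 648 \left(- \frac{1}{548}\right)\right) + 499503} = \sqrt{\left(-583 + 2198 \left(- \frac{162}{137}\right)\right) + 499503} = \sqrt{\left(-583 - \frac{356076}{137}\right) + 499503} = \sqrt{- \frac{435947}{137} + 499503} = \sqrt{\frac{67995964}{137}} = \frac{2 \sqrt{2328861767}}{137}$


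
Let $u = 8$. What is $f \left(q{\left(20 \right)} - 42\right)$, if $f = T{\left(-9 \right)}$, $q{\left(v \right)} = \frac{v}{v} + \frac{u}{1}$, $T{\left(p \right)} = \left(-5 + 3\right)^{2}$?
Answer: $-132$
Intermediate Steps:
$T{\left(p \right)} = 4$ ($T{\left(p \right)} = \left(-2\right)^{2} = 4$)
$q{\left(v \right)} = 9$ ($q{\left(v \right)} = \frac{v}{v} + \frac{8}{1} = 1 + 8 \cdot 1 = 1 + 8 = 9$)
$f = 4$
$f \left(q{\left(20 \right)} - 42\right) = 4 \left(9 - 42\right) = 4 \left(-33\right) = -132$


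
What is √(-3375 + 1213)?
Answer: I*√2162 ≈ 46.497*I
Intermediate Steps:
√(-3375 + 1213) = √(-2162) = I*√2162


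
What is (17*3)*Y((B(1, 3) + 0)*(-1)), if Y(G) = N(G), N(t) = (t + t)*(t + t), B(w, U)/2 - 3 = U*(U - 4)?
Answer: 0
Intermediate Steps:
B(w, U) = 6 + 2*U*(-4 + U) (B(w, U) = 6 + 2*(U*(U - 4)) = 6 + 2*(U*(-4 + U)) = 6 + 2*U*(-4 + U))
N(t) = 4*t² (N(t) = (2*t)*(2*t) = 4*t²)
Y(G) = 4*G²
(17*3)*Y((B(1, 3) + 0)*(-1)) = (17*3)*(4*(((6 - 8*3 + 2*3²) + 0)*(-1))²) = 51*(4*(((6 - 24 + 2*9) + 0)*(-1))²) = 51*(4*(((6 - 24 + 18) + 0)*(-1))²) = 51*(4*((0 + 0)*(-1))²) = 51*(4*(0*(-1))²) = 51*(4*0²) = 51*(4*0) = 51*0 = 0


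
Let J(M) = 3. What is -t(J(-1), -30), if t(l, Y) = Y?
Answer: 30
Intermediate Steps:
-t(J(-1), -30) = -1*(-30) = 30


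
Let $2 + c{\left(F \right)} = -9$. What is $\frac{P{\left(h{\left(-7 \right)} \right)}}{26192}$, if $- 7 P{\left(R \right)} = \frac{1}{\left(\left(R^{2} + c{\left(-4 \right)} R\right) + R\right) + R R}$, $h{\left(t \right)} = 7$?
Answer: $- \frac{1}{5133632} \approx -1.9479 \cdot 10^{-7}$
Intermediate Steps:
$c{\left(F \right)} = -11$ ($c{\left(F \right)} = -2 - 9 = -11$)
$P{\left(R \right)} = - \frac{1}{7 \left(- 10 R + 2 R^{2}\right)}$ ($P{\left(R \right)} = - \frac{1}{7 \left(\left(\left(R^{2} - 11 R\right) + R\right) + R R\right)} = - \frac{1}{7 \left(\left(R^{2} - 10 R\right) + R^{2}\right)} = - \frac{1}{7 \left(- 10 R + 2 R^{2}\right)}$)
$\frac{P{\left(h{\left(-7 \right)} \right)}}{26192} = \frac{\left(- \frac{1}{14}\right) \frac{1}{7} \frac{1}{-5 + 7}}{26192} = \left(- \frac{1}{14}\right) \frac{1}{7} \cdot \frac{1}{2} \cdot \frac{1}{26192} = \left(- \frac{1}{196}\right) \frac{1}{26192} = - \frac{1}{5133632}$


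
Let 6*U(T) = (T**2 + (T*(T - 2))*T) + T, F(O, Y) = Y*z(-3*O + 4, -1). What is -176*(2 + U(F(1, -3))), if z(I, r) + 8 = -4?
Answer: -1331968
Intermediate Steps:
z(I, r) = -12 (z(I, r) = -8 - 4 = -12)
F(O, Y) = -12*Y (F(O, Y) = Y*(-12) = -12*Y)
U(T) = T/6 + T**2/6 + T**2*(-2 + T)/6 (U(T) = ((T**2 + (T*(T - 2))*T) + T)/6 = ((T**2 + (T*(-2 + T))*T) + T)/6 = ((T**2 + T**2*(-2 + T)) + T)/6 = (T + T**2 + T**2*(-2 + T))/6 = T/6 + T**2/6 + T**2*(-2 + T)/6)
-176*(2 + U(F(1, -3))) = -176*(2 + (-12*(-3))*(1 + (-12*(-3))**2 - (-12)*(-3))/6) = -176*(2 + (1/6)*36*(1 + 36**2 - 1*36)) = -176*(2 + (1/6)*36*(1 + 1296 - 36)) = -176*(2 + (1/6)*36*1261) = -176*(2 + 7566) = -176*7568 = -1331968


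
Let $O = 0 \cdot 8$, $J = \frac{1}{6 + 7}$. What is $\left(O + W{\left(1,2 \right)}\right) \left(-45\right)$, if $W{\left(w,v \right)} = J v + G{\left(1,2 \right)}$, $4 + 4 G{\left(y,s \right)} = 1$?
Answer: $\frac{1395}{52} \approx 26.827$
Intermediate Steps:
$J = \frac{1}{13} \approx 0.076923$
$G{\left(y,s \right)} = - \frac{3}{4}$ ($G{\left(y,s \right)} = -1 + \frac{1}{4} \cdot 1 = -1 + \frac{1}{4} = - \frac{3}{4}$)
$W{\left(w,v \right)} = - \frac{3}{4} + \frac{v}{13}$ ($W{\left(w,v \right)} = \frac{v}{13} - \frac{3}{4} = - \frac{3}{4} + \frac{v}{13}$)
$O = 0$
$\left(O + W{\left(1,2 \right)}\right) \left(-45\right) = \left(0 + \left(- \frac{3}{4} + \frac{1}{13} \cdot 2\right)\right) \left(-45\right) = \left(0 + \left(- \frac{3}{4} + \frac{2}{13}\right)\right) \left(-45\right) = \left(0 - \frac{31}{52}\right) \left(-45\right) = \left(- \frac{31}{52}\right) \left(-45\right) = \frac{1395}{52}$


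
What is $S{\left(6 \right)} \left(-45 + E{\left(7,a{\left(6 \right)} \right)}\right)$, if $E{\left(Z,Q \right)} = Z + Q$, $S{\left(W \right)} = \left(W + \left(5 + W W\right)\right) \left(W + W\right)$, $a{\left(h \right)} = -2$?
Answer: $-22560$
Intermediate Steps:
$S{\left(W \right)} = 2 W \left(5 + W + W^{2}\right)$ ($S{\left(W \right)} = \left(W + \left(5 + W^{2}\right)\right) 2 W = \left(5 + W + W^{2}\right) 2 W = 2 W \left(5 + W + W^{2}\right)$)
$E{\left(Z,Q \right)} = Q + Z$
$S{\left(6 \right)} \left(-45 + E{\left(7,a{\left(6 \right)} \right)}\right) = 2 \cdot 6 \left(5 + 6 + 6^{2}\right) \left(-45 + \left(-2 + 7\right)\right) = 2 \cdot 6 \left(5 + 6 + 36\right) \left(-45 + 5\right) = 2 \cdot 6 \cdot 47 \left(-40\right) = 564 \left(-40\right) = -22560$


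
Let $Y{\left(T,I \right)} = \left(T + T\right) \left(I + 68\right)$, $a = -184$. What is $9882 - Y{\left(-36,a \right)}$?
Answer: $1530$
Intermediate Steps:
$Y{\left(T,I \right)} = 2 T \left(68 + I\right)$
$9882 - Y{\left(-36,a \right)} = 9882 - 2 \left(-36\right) \left(68 - 184\right) = 9882 - 2 \left(-36\right) \left(-116\right) = 9882 - 8352 = 1530$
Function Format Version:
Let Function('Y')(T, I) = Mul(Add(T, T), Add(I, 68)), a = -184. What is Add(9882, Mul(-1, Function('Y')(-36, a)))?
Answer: 1530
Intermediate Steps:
Function('Y')(T, I) = Mul(2, T, Add(68, I)) (Function('Y')(T, I) = Mul(Mul(2, T), Add(68, I)) = Mul(2, T, Add(68, I)))
Add(9882, Mul(-1, Function('Y')(-36, a))) = Add(9882, Mul(-1, Mul(2, -36, Add(68, -184)))) = Add(9882, Mul(-1, Mul(2, -36, -116))) = Add(9882, Mul(-1, 8352)) = Add(9882, -8352) = 1530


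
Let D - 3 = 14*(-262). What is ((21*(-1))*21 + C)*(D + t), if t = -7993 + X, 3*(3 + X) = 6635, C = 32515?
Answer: -909233752/3 ≈ -3.0308e+8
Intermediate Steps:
X = 6626/3 (X = -3 + (1/3)*6635 = -3 + 6635/3 = 6626/3 ≈ 2208.7)
D = -3665 (D = 3 + 14*(-262) = 3 - 3668 = -3665)
t = -17353/3 (t = -7993 + 6626/3 = -17353/3 ≈ -5784.3)
((21*(-1))*21 + C)*(D + t) = ((21*(-1))*21 + 32515)*(-3665 - 17353/3) = (-21*21 + 32515)*(-28348/3) = (-441 + 32515)*(-28348/3) = 32074*(-28348/3) = -909233752/3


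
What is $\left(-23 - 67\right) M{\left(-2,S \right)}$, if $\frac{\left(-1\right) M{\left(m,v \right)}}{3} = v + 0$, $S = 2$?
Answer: $540$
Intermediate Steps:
$M{\left(m,v \right)} = - 3 v$ ($M{\left(m,v \right)} = - 3 \left(v + 0\right) = - 3 v$)
$\left(-23 - 67\right) M{\left(-2,S \right)} = \left(-23 - 67\right) \left(\left(-3\right) 2\right) = \left(-90\right) \left(-6\right) = 540$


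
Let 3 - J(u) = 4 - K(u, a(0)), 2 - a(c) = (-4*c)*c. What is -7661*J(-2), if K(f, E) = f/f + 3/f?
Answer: 22983/2 ≈ 11492.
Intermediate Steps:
a(c) = 2 + 4*c² (a(c) = 2 - (-4*c)*c = 2 - (-4)*c² = 2 + 4*c²)
K(f, E) = 1 + 3/f
J(u) = -1 + (3 + u)/u (J(u) = 3 - (4 - (3 + u)/u) = 3 + (-4 + (3 + u)/u) = -1 + (3 + u)/u)
-7661*J(-2) = -22983/(-2) = -22983*(-1)/2 = -7661*(-3/2) = 22983/2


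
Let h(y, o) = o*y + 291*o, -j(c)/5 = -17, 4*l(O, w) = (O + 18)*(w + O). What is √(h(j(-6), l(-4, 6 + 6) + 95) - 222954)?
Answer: 3*I*√19634 ≈ 420.36*I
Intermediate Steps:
l(O, w) = (18 + O)*(O + w)/4 (l(O, w) = ((O + 18)*(w + O))/4 = ((18 + O)*(O + w))/4 = (18 + O)*(O + w)/4)
j(c) = 85 (j(c) = -5*(-17) = 85)
h(y, o) = 291*o + o*y
√(h(j(-6), l(-4, 6 + 6) + 95) - 222954) = √((((¼)*(-4)² + (9/2)*(-4) + 9*(6 + 6)/2 + (¼)*(-4)*(6 + 6)) + 95)*(291 + 85) - 222954) = √((((¼)*16 - 18 + (9/2)*12 + (¼)*(-4)*12) + 95)*376 - 222954) = √(((4 - 18 + 54 - 12) + 95)*376 - 222954) = √((28 + 95)*376 - 222954) = √(123*376 - 222954) = √(46248 - 222954) = √(-176706) = 3*I*√19634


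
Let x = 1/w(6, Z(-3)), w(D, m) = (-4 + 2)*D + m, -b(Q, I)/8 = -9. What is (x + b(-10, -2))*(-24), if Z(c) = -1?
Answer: -22440/13 ≈ -1726.2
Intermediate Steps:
b(Q, I) = 72 (b(Q, I) = -8*(-9) = 72)
w(D, m) = m - 2*D (w(D, m) = -2*D + m = m - 2*D)
x = -1/13 (x = 1/(-1 - 2*6) = 1/(-1 - 12) = 1/(-13) = -1/13 ≈ -0.076923)
(x + b(-10, -2))*(-24) = (-1/13 + 72)*(-24) = (935/13)*(-24) = -22440/13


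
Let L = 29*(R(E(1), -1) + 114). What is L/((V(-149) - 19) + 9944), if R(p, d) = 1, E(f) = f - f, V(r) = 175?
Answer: 667/2020 ≈ 0.33020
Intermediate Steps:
E(f) = 0
L = 3335 (L = 29*(1 + 114) = 29*115 = 3335)
L/((V(-149) - 19) + 9944) = 3335/((175 - 19) + 9944) = 3335/(156 + 9944) = 3335/10100 = 3335*(1/10100) = 667/2020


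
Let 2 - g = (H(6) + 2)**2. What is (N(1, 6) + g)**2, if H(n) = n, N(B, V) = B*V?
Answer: 3136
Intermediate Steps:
g = -62 (g = 2 - (6 + 2)**2 = 2 - 1*8**2 = 2 - 1*64 = 2 - 64 = -62)
(N(1, 6) + g)**2 = (1*6 - 62)**2 = (6 - 62)**2 = (-56)**2 = 3136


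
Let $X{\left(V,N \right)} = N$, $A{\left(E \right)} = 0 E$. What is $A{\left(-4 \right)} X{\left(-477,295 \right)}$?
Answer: $0$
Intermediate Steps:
$A{\left(E \right)} = 0$
$A{\left(-4 \right)} X{\left(-477,295 \right)} = 0 \cdot 295 = 0$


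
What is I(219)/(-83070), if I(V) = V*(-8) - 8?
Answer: 176/8307 ≈ 0.021187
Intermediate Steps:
I(V) = -8 - 8*V (I(V) = -8*V - 8 = -8 - 8*V)
I(219)/(-83070) = (-8 - 8*219)/(-83070) = (-8 - 1752)*(-1/83070) = -1760*(-1/83070) = 176/8307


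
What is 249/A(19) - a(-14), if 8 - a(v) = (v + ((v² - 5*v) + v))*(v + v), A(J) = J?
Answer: -126519/19 ≈ -6658.9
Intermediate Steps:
a(v) = 8 - 2*v*(v² - 3*v) (a(v) = 8 - (v + ((v² - 5*v) + v))*(v + v) = 8 - (v + (v² - 4*v))*2*v = 8 - (v² - 3*v)*2*v = 8 - 2*v*(v² - 3*v))
249/A(19) - a(-14) = 249/19 - (8 - 2*(-14)³ + 6*(-14)²) = 249*(1/19) - (8 - 2*(-2744) + 6*196) = 249/19 - (8 + 5488 + 1176) = 249/19 - 1*6672 = 249/19 - 6672 = -126519/19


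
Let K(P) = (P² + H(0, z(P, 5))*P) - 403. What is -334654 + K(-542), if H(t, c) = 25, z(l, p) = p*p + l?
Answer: -54843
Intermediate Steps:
z(l, p) = l + p² (z(l, p) = p² + l = l + p²)
K(P) = -403 + P² + 25*P (K(P) = (P² + 25*P) - 403 = -403 + P² + 25*P)
-334654 + K(-542) = -334654 + (-403 + (-542)² + 25*(-542)) = -334654 + (-403 + 293764 - 13550) = -334654 + 279811 = -54843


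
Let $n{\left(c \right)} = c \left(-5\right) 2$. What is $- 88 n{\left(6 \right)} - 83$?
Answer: $5197$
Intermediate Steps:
$n{\left(c \right)} = - 10 c$ ($n{\left(c \right)} = - 5 c 2 = - 10 c$)
$- 88 n{\left(6 \right)} - 83 = - 88 \left(\left(-10\right) 6\right) - 83 = \left(-88\right) \left(-60\right) - 83 = 5280 - 83 = 5197$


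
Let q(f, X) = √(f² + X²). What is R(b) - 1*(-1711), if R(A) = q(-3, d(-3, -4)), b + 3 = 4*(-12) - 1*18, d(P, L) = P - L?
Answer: 1711 + √10 ≈ 1714.2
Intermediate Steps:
q(f, X) = √(X² + f²)
b = -69 (b = -3 + (4*(-12) - 1*18) = -3 + (-48 - 18) = -3 - 66 = -69)
R(A) = √10 (R(A) = √((-3 - 1*(-4))² + (-3)²) = √((-3 + 4)² + 9) = √(1² + 9) = √(1 + 9) = √10)
R(b) - 1*(-1711) = √10 - 1*(-1711) = √10 + 1711 = 1711 + √10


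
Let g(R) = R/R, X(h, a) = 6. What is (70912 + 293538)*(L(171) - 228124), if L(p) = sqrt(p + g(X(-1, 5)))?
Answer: -83139791800 + 728900*sqrt(43) ≈ -8.3135e+10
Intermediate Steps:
g(R) = 1
L(p) = sqrt(1 + p) (L(p) = sqrt(p + 1) = sqrt(1 + p))
(70912 + 293538)*(L(171) - 228124) = (70912 + 293538)*(sqrt(1 + 171) - 228124) = 364450*(sqrt(172) - 228124) = 364450*(2*sqrt(43) - 228124) = 364450*(-228124 + 2*sqrt(43)) = -83139791800 + 728900*sqrt(43)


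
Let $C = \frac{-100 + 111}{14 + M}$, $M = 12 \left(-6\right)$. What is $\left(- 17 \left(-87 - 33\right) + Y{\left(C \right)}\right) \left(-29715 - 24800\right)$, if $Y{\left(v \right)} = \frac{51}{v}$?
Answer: $- \frac{1062061230}{11} \approx -9.6551 \cdot 10^{7}$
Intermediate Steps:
$M = -72$
$C = - \frac{11}{58}$ ($C = \frac{-100 + 111}{14 - 72} = \frac{11}{-58} = 11 \left(- \frac{1}{58}\right) = - \frac{11}{58} \approx -0.18966$)
$\left(- 17 \left(-87 - 33\right) + Y{\left(C \right)}\right) \left(-29715 - 24800\right) = \left(- 17 \left(-87 - 33\right) + \frac{51}{- \frac{11}{58}}\right) \left(-29715 - 24800\right) = \left(\left(-17\right) \left(-120\right) + 51 \left(- \frac{58}{11}\right)\right) \left(-54515\right) = \left(2040 - \frac{2958}{11}\right) \left(-54515\right) = \frac{19482}{11} \left(-54515\right) = - \frac{1062061230}{11}$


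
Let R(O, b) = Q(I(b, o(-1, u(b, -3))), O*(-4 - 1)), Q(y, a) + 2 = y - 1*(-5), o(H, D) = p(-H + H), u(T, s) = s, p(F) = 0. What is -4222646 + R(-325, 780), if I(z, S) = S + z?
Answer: -4221863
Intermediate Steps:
o(H, D) = 0
Q(y, a) = 3 + y (Q(y, a) = -2 + (y - 1*(-5)) = -2 + (y + 5) = -2 + (5 + y) = 3 + y)
R(O, b) = 3 + b (R(O, b) = 3 + (0 + b) = 3 + b)
-4222646 + R(-325, 780) = -4222646 + (3 + 780) = -4222646 + 783 = -4221863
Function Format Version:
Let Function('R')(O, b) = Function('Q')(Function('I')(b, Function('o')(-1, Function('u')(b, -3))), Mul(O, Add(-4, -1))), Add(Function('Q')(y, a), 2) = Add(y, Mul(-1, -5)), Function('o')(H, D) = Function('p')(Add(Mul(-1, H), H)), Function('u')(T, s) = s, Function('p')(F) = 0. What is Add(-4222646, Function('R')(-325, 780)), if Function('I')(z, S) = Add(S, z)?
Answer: -4221863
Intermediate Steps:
Function('o')(H, D) = 0
Function('Q')(y, a) = Add(3, y) (Function('Q')(y, a) = Add(-2, Add(y, Mul(-1, -5))) = Add(-2, Add(y, 5)) = Add(-2, Add(5, y)) = Add(3, y))
Function('R')(O, b) = Add(3, b) (Function('R')(O, b) = Add(3, Add(0, b)) = Add(3, b))
Add(-4222646, Function('R')(-325, 780)) = Add(-4222646, Add(3, 780)) = Add(-4222646, 783) = -4221863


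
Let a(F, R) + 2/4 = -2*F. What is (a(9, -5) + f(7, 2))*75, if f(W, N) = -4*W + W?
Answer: -5925/2 ≈ -2962.5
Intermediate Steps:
a(F, R) = -½ - 2*F
f(W, N) = -3*W
(a(9, -5) + f(7, 2))*75 = ((-½ - 2*9) - 3*7)*75 = ((-½ - 18) - 21)*75 = (-37/2 - 21)*75 = -79/2*75 = -5925/2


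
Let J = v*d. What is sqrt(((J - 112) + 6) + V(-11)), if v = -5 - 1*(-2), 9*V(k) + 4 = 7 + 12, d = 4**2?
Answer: I*sqrt(1371)/3 ≈ 12.342*I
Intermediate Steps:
d = 16
V(k) = 5/3 (V(k) = -4/9 + (7 + 12)/9 = -4/9 + (1/9)*19 = -4/9 + 19/9 = 5/3)
v = -3 (v = -5 + 2 = -3)
J = -48 (J = -3*16 = -48)
sqrt(((J - 112) + 6) + V(-11)) = sqrt(((-48 - 112) + 6) + 5/3) = sqrt((-160 + 6) + 5/3) = sqrt(-154 + 5/3) = sqrt(-457/3) = I*sqrt(1371)/3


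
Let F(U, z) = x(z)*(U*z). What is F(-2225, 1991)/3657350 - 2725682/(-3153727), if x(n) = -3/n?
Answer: 6772762163/7819853182 ≈ 0.86610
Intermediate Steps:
F(U, z) = -3*U (F(U, z) = (-3/z)*(U*z) = -3*U)
F(-2225, 1991)/3657350 - 2725682/(-3153727) = -3*(-2225)/3657350 - 2725682/(-3153727) = 6675*(1/3657350) - 2725682*(-1/3153727) = 267/146294 + 46198/53453 = 6772762163/7819853182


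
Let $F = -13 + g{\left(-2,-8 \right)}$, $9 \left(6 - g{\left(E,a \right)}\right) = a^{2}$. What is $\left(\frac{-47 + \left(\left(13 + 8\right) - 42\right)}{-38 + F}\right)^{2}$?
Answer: $\frac{374544}{219961} \approx 1.7028$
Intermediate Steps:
$g{\left(E,a \right)} = 6 - \frac{a^{2}}{9}$
$F = - \frac{127}{9}$ ($F = -13 + \left(6 - \frac{\left(-8\right)^{2}}{9}\right) = -13 + \left(6 - \frac{64}{9}\right) = -13 - \frac{10}{9} = - \frac{127}{9} \approx -14.111$)
$\left(\frac{-47 + \left(\left(13 + 8\right) - 42\right)}{-38 + F}\right)^{2} = \left(\frac{-47 + \left(\left(13 + 8\right) - 42\right)}{-38 - \frac{127}{9}}\right)^{2} = \left(\frac{-47 + \left(21 - 42\right)}{- \frac{469}{9}}\right)^{2} = \left(\left(-47 - 21\right) \left(- \frac{9}{469}\right)\right)^{2} = \left(\left(-68\right) \left(- \frac{9}{469}\right)\right)^{2} = \left(\frac{612}{469}\right)^{2} = \frac{374544}{219961}$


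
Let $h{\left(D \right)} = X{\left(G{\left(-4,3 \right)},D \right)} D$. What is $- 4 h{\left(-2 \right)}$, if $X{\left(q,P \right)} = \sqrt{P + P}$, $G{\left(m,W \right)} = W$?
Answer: $16 i \approx 16.0 i$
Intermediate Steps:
$X{\left(q,P \right)} = \sqrt{2} \sqrt{P}$ ($X{\left(q,P \right)} = \sqrt{2 P} = \sqrt{2} \sqrt{P}$)
$h{\left(D \right)} = \sqrt{2} D^{\frac{3}{2}}$ ($h{\left(D \right)} = \sqrt{2} \sqrt{D} D = \sqrt{2} D^{\frac{3}{2}}$)
$- 4 h{\left(-2 \right)} = - 4 \sqrt{2} \left(-2\right)^{\frac{3}{2}} = - 4 \sqrt{2} \left(- 2 i \sqrt{2}\right) = - 4 \left(- 4 i\right) = 16 i$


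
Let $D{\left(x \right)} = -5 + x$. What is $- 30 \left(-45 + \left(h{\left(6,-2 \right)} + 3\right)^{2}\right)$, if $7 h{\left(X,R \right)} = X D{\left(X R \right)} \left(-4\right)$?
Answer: $- \frac{5455080}{49} \approx -1.1133 \cdot 10^{5}$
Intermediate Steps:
$h{\left(X,R \right)} = - \frac{4 X \left(-5 + R X\right)}{7}$ ($h{\left(X,R \right)} = \frac{X \left(-5 + X R\right) \left(-4\right)}{7} = \frac{X \left(-5 + R X\right) \left(-4\right)}{7} = \frac{\left(-4\right) X \left(-5 + R X\right)}{7} = - \frac{4 X \left(-5 + R X\right)}{7}$)
$- 30 \left(-45 + \left(h{\left(6,-2 \right)} + 3\right)^{2}\right) = - 30 \left(-45 + \left(\frac{4}{7} \cdot 6 \left(5 - \left(-2\right) 6\right) + 3\right)^{2}\right) = - 30 \left(-45 + \left(\frac{4}{7} \cdot 6 \left(5 + 12\right) + 3\right)^{2}\right) = - 30 \left(-45 + \left(\frac{4}{7} \cdot 6 \cdot 17 + 3\right)^{2}\right) = - 30 \left(-45 + \left(\frac{408}{7} + 3\right)^{2}\right) = - 30 \left(-45 + \left(\frac{429}{7}\right)^{2}\right) = - 30 \left(-45 + \frac{184041}{49}\right) = \left(-30\right) \frac{181836}{49} = - \frac{5455080}{49}$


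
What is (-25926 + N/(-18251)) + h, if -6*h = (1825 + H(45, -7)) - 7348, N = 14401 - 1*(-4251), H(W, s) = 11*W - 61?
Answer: -2746285129/109506 ≈ -25079.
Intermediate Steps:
H(W, s) = -61 + 11*W
N = 18652 (N = 14401 + 4251 = 18652)
h = 5089/6 (h = -((1825 + (-61 + 11*45)) - 7348)/6 = -((1825 + (-61 + 495)) - 7348)/6 = -((1825 + 434) - 7348)/6 = -(2259 - 7348)/6 = -1/6*(-5089) = 5089/6 ≈ 848.17)
(-25926 + N/(-18251)) + h = (-25926 + 18652/(-18251)) + 5089/6 = (-25926 + 18652*(-1/18251)) + 5089/6 = (-25926 - 18652/18251) + 5089/6 = -473194078/18251 + 5089/6 = -2746285129/109506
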